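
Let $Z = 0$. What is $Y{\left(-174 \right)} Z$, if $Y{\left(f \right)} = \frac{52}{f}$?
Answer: $0$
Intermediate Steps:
$Y{\left(-174 \right)} Z = \frac{52}{-174} \cdot 0 = 52 \left(- \frac{1}{174}\right) 0 = \left(- \frac{26}{87}\right) 0 = 0$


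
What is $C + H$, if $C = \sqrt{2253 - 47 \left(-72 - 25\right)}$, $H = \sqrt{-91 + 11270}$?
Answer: $\sqrt{11179} + 2 \sqrt{1703} \approx 188.27$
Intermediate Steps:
$H = \sqrt{11179} \approx 105.73$
$C = 2 \sqrt{1703}$ ($C = \sqrt{2253 - -4559} = \sqrt{2253 + 4559} = \sqrt{6812} = 2 \sqrt{1703} \approx 82.535$)
$C + H = 2 \sqrt{1703} + \sqrt{11179} = \sqrt{11179} + 2 \sqrt{1703}$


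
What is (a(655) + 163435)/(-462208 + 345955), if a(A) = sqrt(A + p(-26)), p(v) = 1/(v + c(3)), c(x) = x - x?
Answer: -163435/116253 - sqrt(442754)/3022578 ≈ -1.4061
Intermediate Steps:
c(x) = 0
p(v) = 1/v (p(v) = 1/(v + 0) = 1/v)
a(A) = sqrt(-1/26 + A) (a(A) = sqrt(A + 1/(-26)) = sqrt(A - 1/26) = sqrt(-1/26 + A))
(a(655) + 163435)/(-462208 + 345955) = (sqrt(-26 + 676*655)/26 + 163435)/(-462208 + 345955) = (sqrt(-26 + 442780)/26 + 163435)/(-116253) = (sqrt(442754)/26 + 163435)*(-1/116253) = (163435 + sqrt(442754)/26)*(-1/116253) = -163435/116253 - sqrt(442754)/3022578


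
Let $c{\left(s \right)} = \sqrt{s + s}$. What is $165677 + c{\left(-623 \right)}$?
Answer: $165677 + i \sqrt{1246} \approx 1.6568 \cdot 10^{5} + 35.299 i$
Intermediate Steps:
$c{\left(s \right)} = \sqrt{2} \sqrt{s}$ ($c{\left(s \right)} = \sqrt{2 s} = \sqrt{2} \sqrt{s}$)
$165677 + c{\left(-623 \right)} = 165677 + \sqrt{2} \sqrt{-623} = 165677 + \sqrt{2} i \sqrt{623} = 165677 + i \sqrt{1246}$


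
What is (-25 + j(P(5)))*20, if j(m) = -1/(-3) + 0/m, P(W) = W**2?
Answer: -1480/3 ≈ -493.33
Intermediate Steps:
j(m) = 1/3 (j(m) = -1*(-1/3) + 0 = 1/3 + 0 = 1/3)
(-25 + j(P(5)))*20 = (-25 + 1/3)*20 = -74/3*20 = -1480/3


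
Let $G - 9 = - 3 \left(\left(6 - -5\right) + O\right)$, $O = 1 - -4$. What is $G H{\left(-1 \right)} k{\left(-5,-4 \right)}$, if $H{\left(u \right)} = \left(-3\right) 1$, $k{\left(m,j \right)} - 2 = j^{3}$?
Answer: $-7254$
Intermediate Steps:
$k{\left(m,j \right)} = 2 + j^{3}$
$O = 5$ ($O = 1 + 4 = 5$)
$H{\left(u \right)} = -3$
$G = -39$ ($G = 9 - 3 \left(\left(6 - -5\right) + 5\right) = 9 - 3 \left(\left(6 + 5\right) + 5\right) = 9 - 3 \left(11 + 5\right) = 9 - 48 = -39$)
$G H{\left(-1 \right)} k{\left(-5,-4 \right)} = \left(-39\right) \left(-3\right) \left(2 + \left(-4\right)^{3}\right) = 117 \left(2 - 64\right) = 117 \left(-62\right) = -7254$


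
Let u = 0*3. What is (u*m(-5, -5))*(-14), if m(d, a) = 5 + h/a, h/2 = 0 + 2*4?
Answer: 0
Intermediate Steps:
h = 16 (h = 2*(0 + 2*4) = 2*(0 + 8) = 2*8 = 16)
u = 0
m(d, a) = 5 + 16/a
(u*m(-5, -5))*(-14) = (0*(5 + 16/(-5)))*(-14) = (0*(5 + 16*(-⅕)))*(-14) = (0*(5 - 16/5))*(-14) = (0*(9/5))*(-14) = 0*(-14) = 0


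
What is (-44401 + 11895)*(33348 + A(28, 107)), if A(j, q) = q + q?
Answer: -1090966372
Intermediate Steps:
A(j, q) = 2*q
(-44401 + 11895)*(33348 + A(28, 107)) = (-44401 + 11895)*(33348 + 2*107) = -32506*(33348 + 214) = -32506*33562 = -1090966372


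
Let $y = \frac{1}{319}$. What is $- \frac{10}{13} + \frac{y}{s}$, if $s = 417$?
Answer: $- \frac{1330217}{1729299} \approx -0.76922$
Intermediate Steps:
$y = \frac{1}{319} \approx 0.0031348$
$- \frac{10}{13} + \frac{y}{s} = - \frac{10}{13} + \frac{1}{319 \cdot 417} = \left(-10\right) \frac{1}{13} + \frac{1}{319} \cdot \frac{1}{417} = - \frac{10}{13} + \frac{1}{133023} = - \frac{1330217}{1729299}$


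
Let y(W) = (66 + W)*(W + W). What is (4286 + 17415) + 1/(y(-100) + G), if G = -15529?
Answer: 189428028/8729 ≈ 21701.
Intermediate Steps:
y(W) = 2*W*(66 + W) (y(W) = (66 + W)*(2*W) = 2*W*(66 + W))
(4286 + 17415) + 1/(y(-100) + G) = (4286 + 17415) + 1/(2*(-100)*(66 - 100) - 15529) = 21701 + 1/(2*(-100)*(-34) - 15529) = 21701 + 1/(6800 - 15529) = 21701 + 1/(-8729) = 21701 - 1/8729 = 189428028/8729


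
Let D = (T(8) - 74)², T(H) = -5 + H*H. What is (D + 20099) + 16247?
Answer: 36571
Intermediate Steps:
T(H) = -5 + H²
D = 225 (D = ((-5 + 8²) - 74)² = ((-5 + 64) - 74)² = (59 - 74)² = (-15)² = 225)
(D + 20099) + 16247 = (225 + 20099) + 16247 = 20324 + 16247 = 36571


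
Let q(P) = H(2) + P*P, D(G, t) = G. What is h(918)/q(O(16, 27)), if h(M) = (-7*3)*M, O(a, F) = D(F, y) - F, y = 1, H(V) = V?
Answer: -9639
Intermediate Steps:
O(a, F) = 0 (O(a, F) = F - F = 0)
h(M) = -21*M
q(P) = 2 + P² (q(P) = 2 + P*P = 2 + P²)
h(918)/q(O(16, 27)) = (-21*918)/(2 + 0²) = -19278/(2 + 0) = -19278/2 = -19278*½ = -9639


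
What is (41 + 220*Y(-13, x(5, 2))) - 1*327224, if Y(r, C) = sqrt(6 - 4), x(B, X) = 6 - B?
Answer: -327183 + 220*sqrt(2) ≈ -3.2687e+5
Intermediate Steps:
Y(r, C) = sqrt(2)
(41 + 220*Y(-13, x(5, 2))) - 1*327224 = (41 + 220*sqrt(2)) - 1*327224 = (41 + 220*sqrt(2)) - 327224 = -327183 + 220*sqrt(2)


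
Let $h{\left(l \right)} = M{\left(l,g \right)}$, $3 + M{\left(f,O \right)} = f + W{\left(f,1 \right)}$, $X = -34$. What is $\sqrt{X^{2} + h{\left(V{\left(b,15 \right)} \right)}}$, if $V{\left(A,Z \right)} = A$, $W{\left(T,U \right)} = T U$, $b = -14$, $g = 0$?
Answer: $15 \sqrt{5} \approx 33.541$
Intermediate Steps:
$M{\left(f,O \right)} = -3 + 2 f$ ($M{\left(f,O \right)} = -3 + \left(f + f 1\right) = -3 + \left(f + f\right) = -3 + 2 f$)
$h{\left(l \right)} = -3 + 2 l$
$\sqrt{X^{2} + h{\left(V{\left(b,15 \right)} \right)}} = \sqrt{\left(-34\right)^{2} + \left(-3 + 2 \left(-14\right)\right)} = \sqrt{1156 - 31} = \sqrt{1125} = 15 \sqrt{5}$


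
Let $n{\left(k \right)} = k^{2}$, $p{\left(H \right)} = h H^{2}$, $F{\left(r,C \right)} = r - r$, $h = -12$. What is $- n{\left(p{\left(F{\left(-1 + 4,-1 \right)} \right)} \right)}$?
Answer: $0$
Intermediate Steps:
$F{\left(r,C \right)} = 0$
$p{\left(H \right)} = - 12 H^{2}$
$- n{\left(p{\left(F{\left(-1 + 4,-1 \right)} \right)} \right)} = - \left(- 12 \cdot 0^{2}\right)^{2} = - \left(\left(-12\right) 0\right)^{2} = - 0^{2} = \left(-1\right) 0 = 0$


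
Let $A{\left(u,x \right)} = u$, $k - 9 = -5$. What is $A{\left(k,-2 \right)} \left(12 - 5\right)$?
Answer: $28$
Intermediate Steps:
$k = 4$ ($k = 9 - 5 = 4$)
$A{\left(k,-2 \right)} \left(12 - 5\right) = 4 \left(12 - 5\right) = 4 \cdot 7 = 28$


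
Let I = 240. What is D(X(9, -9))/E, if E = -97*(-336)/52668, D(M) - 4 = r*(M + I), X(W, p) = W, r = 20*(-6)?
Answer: -48279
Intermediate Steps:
r = -120
D(M) = -28796 - 120*M (D(M) = 4 - 120*(M + 240) = 4 - 120*(240 + M) = 4 + (-28800 - 120*M) = -28796 - 120*M)
E = 388/627 (E = 32592*(1/52668) = 388/627 ≈ 0.61882)
D(X(9, -9))/E = (-28796 - 120*9)/(388/627) = (-28796 - 1080)*(627/388) = -29876*627/388 = -48279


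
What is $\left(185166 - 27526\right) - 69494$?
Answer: $88146$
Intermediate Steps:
$\left(185166 - 27526\right) - 69494 = 157640 - 69494 = 88146$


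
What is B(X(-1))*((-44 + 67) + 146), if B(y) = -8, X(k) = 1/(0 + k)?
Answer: -1352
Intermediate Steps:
X(k) = 1/k
B(X(-1))*((-44 + 67) + 146) = -8*((-44 + 67) + 146) = -8*(23 + 146) = -8*169 = -1352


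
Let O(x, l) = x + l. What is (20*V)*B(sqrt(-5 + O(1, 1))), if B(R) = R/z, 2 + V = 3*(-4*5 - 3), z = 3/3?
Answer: -1420*I*sqrt(3) ≈ -2459.5*I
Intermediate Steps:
O(x, l) = l + x
z = 1 (z = 3*(1/3) = 1)
V = -71 (V = -2 + 3*(-4*5 - 3) = -2 + 3*(-20 - 3) = -2 + 3*(-23) = -2 - 69 = -71)
B(R) = R (B(R) = R/1 = R*1 = R)
(20*V)*B(sqrt(-5 + O(1, 1))) = (20*(-71))*sqrt(-5 + (1 + 1)) = -1420*sqrt(-5 + 2) = -1420*I*sqrt(3)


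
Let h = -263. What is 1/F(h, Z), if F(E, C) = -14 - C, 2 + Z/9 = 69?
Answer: -1/617 ≈ -0.0016207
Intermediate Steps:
Z = 603 (Z = -18 + 9*69 = -18 + 621 = 603)
1/F(h, Z) = 1/(-14 - 1*603) = 1/(-14 - 603) = 1/(-617) = -1/617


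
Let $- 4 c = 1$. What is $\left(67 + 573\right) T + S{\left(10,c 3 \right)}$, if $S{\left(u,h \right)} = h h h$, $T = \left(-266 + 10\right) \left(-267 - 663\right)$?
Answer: $\frac{9751756773}{64} \approx 1.5237 \cdot 10^{8}$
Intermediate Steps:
$c = - \frac{1}{4}$ ($c = \left(- \frac{1}{4}\right) 1 = - \frac{1}{4} \approx -0.25$)
$T = 238080$ ($T = \left(-256\right) \left(-930\right) = 238080$)
$S{\left(u,h \right)} = h^{3}$ ($S{\left(u,h \right)} = h^{2} h = h^{3}$)
$\left(67 + 573\right) T + S{\left(10,c 3 \right)} = \left(67 + 573\right) 238080 + \left(\left(- \frac{1}{4}\right) 3\right)^{3} = 640 \cdot 238080 + \left(- \frac{3}{4}\right)^{3} = 152371200 - \frac{27}{64} = \frac{9751756773}{64}$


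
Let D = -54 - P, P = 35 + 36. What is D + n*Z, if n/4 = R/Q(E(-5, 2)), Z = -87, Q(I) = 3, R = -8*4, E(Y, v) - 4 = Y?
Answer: 3587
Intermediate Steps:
E(Y, v) = 4 + Y
R = -32
P = 71
n = -128/3 (n = 4*(-32/3) = -128/3 ≈ -42.667)
D = -125 (D = -54 - 1*71 = -54 - 71 = -125)
D + n*Z = -125 - 128/3*(-87) = -125 + 3712 = 3587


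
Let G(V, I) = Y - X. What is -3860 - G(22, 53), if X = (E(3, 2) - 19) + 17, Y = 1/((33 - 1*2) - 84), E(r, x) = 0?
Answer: -204685/53 ≈ -3862.0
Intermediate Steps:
Y = -1/53 (Y = 1/((33 - 2) - 84) = 1/(31 - 84) = 1/(-53) = -1/53 ≈ -0.018868)
X = -2 (X = (0 - 19) + 17 = -19 + 17 = -2)
G(V, I) = 105/53 (G(V, I) = -1/53 - 1*(-2) = -1/53 + 2 = 105/53)
-3860 - G(22, 53) = -3860 - 1*105/53 = -3860 - 105/53 = -204685/53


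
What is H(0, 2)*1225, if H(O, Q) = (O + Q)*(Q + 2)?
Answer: 9800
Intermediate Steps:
H(O, Q) = (2 + Q)*(O + Q) (H(O, Q) = (O + Q)*(2 + Q) = (2 + Q)*(O + Q))
H(0, 2)*1225 = (2² + 2*0 + 2*2 + 0*2)*1225 = (4 + 0 + 4 + 0)*1225 = 8*1225 = 9800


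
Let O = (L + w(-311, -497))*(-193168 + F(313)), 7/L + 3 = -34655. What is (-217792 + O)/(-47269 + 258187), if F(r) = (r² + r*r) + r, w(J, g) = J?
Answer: -13592932557/2436665348 ≈ -5.5785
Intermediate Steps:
L = -7/34658 (L = 7/(-3 - 34655) = 7/(-34658) = 7*(-1/34658) = -7/34658 ≈ -0.00020197)
F(r) = r + 2*r² (F(r) = (r² + r²) + r = 2*r² + r = r + 2*r²)
O = -33230562535/34658 (O = (-7/34658 - 311)*(-193168 + 313*(1 + 2*313)) = -10778645*(-193168 + 313*(1 + 626))/34658 = -10778645*(-193168 + 313*627)/34658 = -10778645*(-193168 + 196251)/34658 = -10778645/34658*3083 = -33230562535/34658 ≈ -9.5881e+5)
(-217792 + O)/(-47269 + 258187) = (-217792 - 33230562535/34658)/(-47269 + 258187) = -40778797671/34658/210918 = -40778797671/34658*1/210918 = -13592932557/2436665348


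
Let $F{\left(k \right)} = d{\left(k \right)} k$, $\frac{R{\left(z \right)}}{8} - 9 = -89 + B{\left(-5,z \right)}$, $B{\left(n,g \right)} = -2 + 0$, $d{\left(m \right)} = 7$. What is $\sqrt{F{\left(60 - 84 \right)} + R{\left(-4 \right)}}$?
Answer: $2 i \sqrt{206} \approx 28.705 i$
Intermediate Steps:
$B{\left(n,g \right)} = -2$
$R{\left(z \right)} = -656$ ($R{\left(z \right)} = 72 + 8 \left(-89 - 2\right) = 72 + 8 \left(-91\right) = 72 - 728 = -656$)
$F{\left(k \right)} = 7 k$
$\sqrt{F{\left(60 - 84 \right)} + R{\left(-4 \right)}} = \sqrt{7 \left(60 - 84\right) - 656} = \sqrt{7 \left(-24\right) - 656} = \sqrt{-168 - 656} = \sqrt{-824} = 2 i \sqrt{206}$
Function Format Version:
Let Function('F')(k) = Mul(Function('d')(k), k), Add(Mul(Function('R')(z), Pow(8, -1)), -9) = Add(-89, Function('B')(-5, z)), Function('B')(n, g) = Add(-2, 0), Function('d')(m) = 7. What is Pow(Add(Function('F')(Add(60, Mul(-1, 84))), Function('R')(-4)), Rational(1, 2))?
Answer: Mul(2, I, Pow(206, Rational(1, 2))) ≈ Mul(28.705, I)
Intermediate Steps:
Function('B')(n, g) = -2
Function('R')(z) = -656 (Function('R')(z) = Add(72, Mul(8, Add(-89, -2))) = Add(72, Mul(8, -91)) = Add(72, -728) = -656)
Function('F')(k) = Mul(7, k)
Pow(Add(Function('F')(Add(60, Mul(-1, 84))), Function('R')(-4)), Rational(1, 2)) = Pow(Add(Mul(7, Add(60, Mul(-1, 84))), -656), Rational(1, 2)) = Pow(Add(Mul(7, Add(60, -84)), -656), Rational(1, 2)) = Pow(Add(Mul(7, -24), -656), Rational(1, 2)) = Pow(Add(-168, -656), Rational(1, 2)) = Pow(-824, Rational(1, 2)) = Mul(2, I, Pow(206, Rational(1, 2)))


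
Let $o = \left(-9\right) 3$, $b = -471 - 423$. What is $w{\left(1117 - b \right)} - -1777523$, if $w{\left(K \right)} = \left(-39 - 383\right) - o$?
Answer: $1777128$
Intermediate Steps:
$b = -894$ ($b = -471 - 423 = -894$)
$o = -27$
$w{\left(K \right)} = -395$ ($w{\left(K \right)} = \left(-39 - 383\right) - -27 = \left(-39 - 383\right) + 27 = -422 + 27 = -395$)
$w{\left(1117 - b \right)} - -1777523 = -395 - -1777523 = -395 + 1777523 = 1777128$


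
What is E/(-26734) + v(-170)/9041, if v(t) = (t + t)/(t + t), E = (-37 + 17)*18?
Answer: 1640747/120851047 ≈ 0.013577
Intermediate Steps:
E = -360 (E = -20*18 = -360)
v(t) = 1 (v(t) = (2*t)/((2*t)) = (2*t)*(1/(2*t)) = 1)
E/(-26734) + v(-170)/9041 = -360/(-26734) + 1/9041 = -360*(-1/26734) + 1*(1/9041) = 180/13367 + 1/9041 = 1640747/120851047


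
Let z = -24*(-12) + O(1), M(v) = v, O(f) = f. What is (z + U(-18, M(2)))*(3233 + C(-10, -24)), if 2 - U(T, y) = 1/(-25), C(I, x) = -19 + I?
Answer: 23312304/25 ≈ 9.3249e+5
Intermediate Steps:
U(T, y) = 51/25 (U(T, y) = 2 - 1/(-25) = 2 - 1*(-1/25) = 2 + 1/25 = 51/25)
z = 289 (z = -24*(-12) + 1 = 288 + 1 = 289)
(z + U(-18, M(2)))*(3233 + C(-10, -24)) = (289 + 51/25)*(3233 + (-19 - 10)) = 7276*(3233 - 29)/25 = (7276/25)*3204 = 23312304/25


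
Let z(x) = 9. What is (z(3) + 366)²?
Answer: 140625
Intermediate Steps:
(z(3) + 366)² = (9 + 366)² = 375² = 140625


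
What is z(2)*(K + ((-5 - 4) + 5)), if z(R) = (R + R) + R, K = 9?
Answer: 30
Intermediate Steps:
z(R) = 3*R (z(R) = 2*R + R = 3*R)
z(2)*(K + ((-5 - 4) + 5)) = (3*2)*(9 + ((-5 - 4) + 5)) = 6*(9 + (-9 + 5)) = 6*(9 - 4) = 6*5 = 30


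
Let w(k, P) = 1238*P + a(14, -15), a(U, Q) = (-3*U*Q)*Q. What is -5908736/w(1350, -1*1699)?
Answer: 1477184/528203 ≈ 2.7966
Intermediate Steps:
a(U, Q) = -3*U*Q**2 (a(U, Q) = (-3*Q*U)*Q = -3*U*Q**2)
w(k, P) = -9450 + 1238*P (w(k, P) = 1238*P - 3*14*(-15)**2 = 1238*P - 3*14*225 = 1238*P - 9450 = -9450 + 1238*P)
-5908736/w(1350, -1*1699) = -5908736/(-9450 + 1238*(-1*1699)) = -5908736/(-9450 + 1238*(-1699)) = -5908736/(-9450 - 2103362) = -5908736/(-2112812) = -5908736*(-1/2112812) = 1477184/528203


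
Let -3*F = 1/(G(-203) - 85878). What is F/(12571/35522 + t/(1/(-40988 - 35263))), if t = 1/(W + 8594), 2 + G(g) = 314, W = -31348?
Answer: 202066897/192178790267022 ≈ 1.0515e-6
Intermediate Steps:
G(g) = 312 (G(g) = -2 + 314 = 312)
F = 1/256698 (F = -1/(3*(312 - 85878)) = -1/3/(-85566) = -1/3*(-1/85566) = 1/256698 ≈ 3.8956e-6)
t = -1/22754 (t = 1/(-31348 + 8594) = 1/(-22754) = -1/22754 ≈ -4.3948e-5)
F/(12571/35522 + t/(1/(-40988 - 35263))) = 1/(256698*(12571/35522 - 1/(22754*(1/(-40988 - 35263))))) = 1/(256698*(12571*(1/35522) - 1/(22754*(1/(-76251))))) = 1/(256698*(12571/35522 - 1/(22754*(-1/76251)))) = 1/(256698*(12571/35522 - 1/22754*(-76251))) = 1/(256698*(12571/35522 + 76251/22754)) = 1/(256698*(748657139/202066897)) = (1/256698)*(202066897/748657139) = 202066897/192178790267022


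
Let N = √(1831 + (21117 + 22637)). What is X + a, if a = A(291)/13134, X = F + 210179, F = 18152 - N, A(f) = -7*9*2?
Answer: 499816538/2189 - 3*√5065 ≈ 2.2812e+5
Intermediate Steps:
A(f) = -126 (A(f) = -63*2 = -126)
N = 3*√5065 (N = √(1831 + 43754) = √45585 = 3*√5065 ≈ 213.51)
F = 18152 - 3*√5065 ≈ 17939.
X = 228331 - 3*√5065 (X = (18152 - 3*√5065) + 210179 = 228331 - 3*√5065 ≈ 2.2812e+5)
a = -21/2189 (a = -126/13134 = -126*1/13134 = -21/2189 ≈ -0.0095934)
X + a = (228331 - 3*√5065) - 21/2189 = 499816538/2189 - 3*√5065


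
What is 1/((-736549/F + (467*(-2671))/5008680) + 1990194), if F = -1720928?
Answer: 97949746080/194939014478651543 ≈ 5.0246e-7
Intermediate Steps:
1/((-736549/F + (467*(-2671))/5008680) + 1990194) = 1/((-736549/(-1720928) + (467*(-2671))/5008680) + 1990194) = 1/((-736549*(-1/1720928) - 1247357*1/5008680) + 1990194) = 1/((66959/156448 - 1247357/5008680) + 1990194) = 1/(17528712023/97949746080 + 1990194) = 1/(194939014478651543/97949746080) = 97949746080/194939014478651543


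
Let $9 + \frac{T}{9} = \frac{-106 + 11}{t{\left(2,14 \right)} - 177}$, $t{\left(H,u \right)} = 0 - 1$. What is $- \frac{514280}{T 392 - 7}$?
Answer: $\frac{45770920}{2658971} \approx 17.214$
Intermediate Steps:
$t{\left(H,u \right)} = -1$ ($t{\left(H,u \right)} = 0 - 1 = -1$)
$T = - \frac{13563}{178}$ ($T = -81 + 9 \frac{-106 + 11}{-1 - 177} = -81 + 9 \left(- \frac{95}{-178}\right) = -81 + 9 \left(\left(-95\right) \left(- \frac{1}{178}\right)\right) = -81 + 9 \cdot \frac{95}{178} = -81 + \frac{855}{178} = - \frac{13563}{178} \approx -76.197$)
$- \frac{514280}{T 392 - 7} = - \frac{514280}{\left(- \frac{13563}{178}\right) 392 - 7} = - \frac{514280}{- \frac{2658348}{89} - 7} = - \frac{514280}{- \frac{2658971}{89}} = \left(-514280\right) \left(- \frac{89}{2658971}\right) = \frac{45770920}{2658971}$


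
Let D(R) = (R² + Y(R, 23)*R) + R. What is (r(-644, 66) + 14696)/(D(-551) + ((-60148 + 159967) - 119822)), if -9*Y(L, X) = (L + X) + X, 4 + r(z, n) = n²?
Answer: 21429/283646 ≈ 0.075548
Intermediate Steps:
r(z, n) = -4 + n²
Y(L, X) = -2*X/9 - L/9 (Y(L, X) = -((L + X) + X)/9 = -(L + 2*X)/9 = -2*X/9 - L/9)
D(R) = R + R² + R*(-46/9 - R/9) (D(R) = (R² + (-2/9*23 - R/9)*R) + R = (R² + (-46/9 - R/9)*R) + R = (R² + R*(-46/9 - R/9)) + R = R + R² + R*(-46/9 - R/9))
(r(-644, 66) + 14696)/(D(-551) + ((-60148 + 159967) - 119822)) = ((-4 + 66²) + 14696)/((⅑)*(-551)*(-37 + 8*(-551)) + ((-60148 + 159967) - 119822)) = ((-4 + 4356) + 14696)/((⅑)*(-551)*(-37 - 4408) + (99819 - 119822)) = (4352 + 14696)/((⅑)*(-551)*(-4445) - 20003) = 19048/(2449195/9 - 20003) = 19048/(2269168/9) = 19048*(9/2269168) = 21429/283646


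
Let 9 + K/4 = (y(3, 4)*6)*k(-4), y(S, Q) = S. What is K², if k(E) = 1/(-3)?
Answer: 3600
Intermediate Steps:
k(E) = -⅓
K = -60 (K = -36 + 4*((3*6)*(-⅓)) = -36 + 4*(18*(-⅓)) = -36 + 4*(-6) = -36 - 24 = -60)
K² = (-60)² = 3600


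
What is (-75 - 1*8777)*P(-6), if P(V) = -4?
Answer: 35408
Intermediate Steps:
(-75 - 1*8777)*P(-6) = (-75 - 1*8777)*(-4) = (-75 - 8777)*(-4) = -8852*(-4) = 35408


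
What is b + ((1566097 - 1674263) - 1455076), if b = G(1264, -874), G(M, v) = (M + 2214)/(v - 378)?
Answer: -978591231/626 ≈ -1.5632e+6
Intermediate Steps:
G(M, v) = (2214 + M)/(-378 + v)
b = -1739/626 (b = (2214 + 1264)/(-378 - 874) = 3478/(-1252) = -1/1252*3478 = -1739/626 ≈ -2.7780)
b + ((1566097 - 1674263) - 1455076) = -1739/626 + ((1566097 - 1674263) - 1455076) = -1739/626 + (-108166 - 1455076) = -1739/626 - 1563242 = -978591231/626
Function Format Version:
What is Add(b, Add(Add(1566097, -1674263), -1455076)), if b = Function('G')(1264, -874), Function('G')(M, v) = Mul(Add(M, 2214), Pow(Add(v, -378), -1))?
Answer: Rational(-978591231, 626) ≈ -1.5632e+6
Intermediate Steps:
Function('G')(M, v) = Mul(Pow(Add(-378, v), -1), Add(2214, M)) (Function('G')(M, v) = Mul(Add(2214, M), Pow(Add(-378, v), -1)) = Mul(Pow(Add(-378, v), -1), Add(2214, M)))
b = Rational(-1739, 626) (b = Mul(Pow(Add(-378, -874), -1), Add(2214, 1264)) = Mul(Pow(-1252, -1), 3478) = Mul(Rational(-1, 1252), 3478) = Rational(-1739, 626) ≈ -2.7780)
Add(b, Add(Add(1566097, -1674263), -1455076)) = Add(Rational(-1739, 626), Add(Add(1566097, -1674263), -1455076)) = Add(Rational(-1739, 626), Add(-108166, -1455076)) = Add(Rational(-1739, 626), -1563242) = Rational(-978591231, 626)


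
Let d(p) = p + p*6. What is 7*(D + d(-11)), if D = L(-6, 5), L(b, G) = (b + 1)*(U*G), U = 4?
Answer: -1239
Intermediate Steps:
d(p) = 7*p (d(p) = p + 6*p = 7*p)
L(b, G) = 4*G*(1 + b) (L(b, G) = (b + 1)*(4*G) = (1 + b)*(4*G) = 4*G*(1 + b))
D = -100 (D = 4*5*(1 - 6) = 4*5*(-5) = -100)
7*(D + d(-11)) = 7*(-100 + 7*(-11)) = 7*(-100 - 77) = 7*(-177) = -1239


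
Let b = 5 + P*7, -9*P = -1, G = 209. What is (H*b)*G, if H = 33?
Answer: 119548/3 ≈ 39849.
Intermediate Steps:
P = 1/9 (P = -1/9*(-1) = 1/9 ≈ 0.11111)
b = 52/9 (b = 5 + (1/9)*7 = 5 + 7/9 = 52/9 ≈ 5.7778)
(H*b)*G = (33*(52/9))*209 = (572/3)*209 = 119548/3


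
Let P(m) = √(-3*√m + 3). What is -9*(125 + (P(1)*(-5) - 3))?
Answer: -1098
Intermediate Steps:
P(m) = √(3 - 3*√m)
-9*(125 + (P(1)*(-5) - 3)) = -9*(125 + (√(3 - 3*√1)*(-5) - 3)) = -9*(125 + (√(3 - 3*1)*(-5) - 3)) = -9*(125 + (√(3 - 3)*(-5) - 3)) = -9*(125 + (√0*(-5) - 3)) = -9*(125 + (0*(-5) - 3)) = -9*(125 + (0 - 3)) = -9*(125 - 3) = -9*122 = -1098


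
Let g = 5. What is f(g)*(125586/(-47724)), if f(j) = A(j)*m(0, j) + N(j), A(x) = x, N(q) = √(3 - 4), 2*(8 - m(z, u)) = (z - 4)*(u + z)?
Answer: -941895/3977 - 20931*I/7954 ≈ -236.84 - 2.6315*I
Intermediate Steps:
m(z, u) = 8 - (-4 + z)*(u + z)/2 (m(z, u) = 8 - (z - 4)*(u + z)/2 = 8 - (-4 + z)*(u + z)/2)
N(q) = I (N(q) = √(-1) = I)
f(j) = I + j*(8 + 2*j) (f(j) = j*(8 + 2*j + 2*0 - ½*0² - ½*j*0) + I = j*(8 + 2*j + 0 - ½*0 + 0) + I = j*(8 + 2*j + 0 + 0 + 0) + I = j*(8 + 2*j) + I = I + j*(8 + 2*j))
f(g)*(125586/(-47724)) = (I + 2*5*(4 + 5))*(125586/(-47724)) = (I + 2*5*9)*(125586*(-1/47724)) = (I + 90)*(-20931/7954) = (90 + I)*(-20931/7954) = -941895/3977 - 20931*I/7954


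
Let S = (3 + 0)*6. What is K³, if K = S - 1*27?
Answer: -729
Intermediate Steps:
S = 18 (S = 3*6 = 18)
K = -9 (K = 18 - 1*27 = 18 - 27 = -9)
K³ = (-9)³ = -729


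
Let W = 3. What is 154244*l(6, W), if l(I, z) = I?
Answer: 925464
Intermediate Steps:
154244*l(6, W) = 154244*6 = 925464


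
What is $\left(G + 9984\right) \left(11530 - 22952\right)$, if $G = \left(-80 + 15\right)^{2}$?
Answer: $-162295198$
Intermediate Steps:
$G = 4225$ ($G = \left(-65\right)^{2} = 4225$)
$\left(G + 9984\right) \left(11530 - 22952\right) = \left(4225 + 9984\right) \left(11530 - 22952\right) = 14209 \left(-11422\right) = -162295198$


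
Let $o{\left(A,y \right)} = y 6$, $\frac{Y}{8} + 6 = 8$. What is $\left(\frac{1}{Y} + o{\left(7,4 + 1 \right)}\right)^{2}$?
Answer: $\frac{231361}{256} \approx 903.75$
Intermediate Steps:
$Y = 16$ ($Y = -48 + 8 \cdot 8 = -48 + 64 = 16$)
$o{\left(A,y \right)} = 6 y$
$\left(\frac{1}{Y} + o{\left(7,4 + 1 \right)}\right)^{2} = \left(\frac{1}{16} + 6 \left(4 + 1\right)\right)^{2} = \left(\frac{1}{16} + 6 \cdot 5\right)^{2} = \left(\frac{1}{16} + 30\right)^{2} = \left(\frac{481}{16}\right)^{2} = \frac{231361}{256}$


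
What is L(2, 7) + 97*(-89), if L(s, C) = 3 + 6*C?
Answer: -8588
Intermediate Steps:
L(2, 7) + 97*(-89) = (3 + 6*7) + 97*(-89) = (3 + 42) - 8633 = 45 - 8633 = -8588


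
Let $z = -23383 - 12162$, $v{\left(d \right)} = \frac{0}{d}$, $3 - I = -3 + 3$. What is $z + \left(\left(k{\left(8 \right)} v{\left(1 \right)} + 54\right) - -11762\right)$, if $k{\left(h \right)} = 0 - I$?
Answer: $-23729$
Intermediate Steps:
$I = 3$ ($I = 3 - \left(-3 + 3\right) = 3 - 0 = 3 + 0 = 3$)
$v{\left(d \right)} = 0$
$k{\left(h \right)} = -3$ ($k{\left(h \right)} = 0 - 3 = -3$)
$z = -35545$ ($z = -23383 - 12162 = -35545$)
$z + \left(\left(k{\left(8 \right)} v{\left(1 \right)} + 54\right) - -11762\right) = -35545 + \left(\left(\left(-3\right) 0 + 54\right) - -11762\right) = -35545 + \left(\left(0 + 54\right) + 11762\right) = -35545 + \left(54 + 11762\right) = -35545 + 11816 = -23729$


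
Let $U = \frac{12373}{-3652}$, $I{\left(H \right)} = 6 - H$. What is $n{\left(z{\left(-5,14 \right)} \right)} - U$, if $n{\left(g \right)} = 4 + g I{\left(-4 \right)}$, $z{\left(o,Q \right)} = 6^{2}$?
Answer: $\frac{1341701}{3652} \approx 367.39$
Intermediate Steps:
$z{\left(o,Q \right)} = 36$
$n{\left(g \right)} = 4 + 10 g$ ($n{\left(g \right)} = 4 + g \left(6 - -4\right) = 4 + g \left(6 + 4\right) = 4 + g 10 = 4 + 10 g$)
$U = - \frac{12373}{3652}$ ($U = 12373 \left(- \frac{1}{3652}\right) = - \frac{12373}{3652} \approx -3.388$)
$n{\left(z{\left(-5,14 \right)} \right)} - U = \left(4 + 10 \cdot 36\right) - - \frac{12373}{3652} = \left(4 + 360\right) + \frac{12373}{3652} = 364 + \frac{12373}{3652} = \frac{1341701}{3652}$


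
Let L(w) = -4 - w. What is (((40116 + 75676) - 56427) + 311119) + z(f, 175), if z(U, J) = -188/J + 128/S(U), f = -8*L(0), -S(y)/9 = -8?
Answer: 583513408/1575 ≈ 3.7048e+5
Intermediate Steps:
S(y) = 72 (S(y) = -9*(-8) = 72)
f = 32 (f = -8*(-4 - 1*0) = -8*(-4 + 0) = -8*(-4) = 32)
z(U, J) = 16/9 - 188/J (z(U, J) = -188/J + 128/72 = -188/J + 128*(1/72) = -188/J + 16/9 = 16/9 - 188/J)
(((40116 + 75676) - 56427) + 311119) + z(f, 175) = (((40116 + 75676) - 56427) + 311119) + (16/9 - 188/175) = ((115792 - 56427) + 311119) + (16/9 - 188*1/175) = (59365 + 311119) + (16/9 - 188/175) = 370484 + 1108/1575 = 583513408/1575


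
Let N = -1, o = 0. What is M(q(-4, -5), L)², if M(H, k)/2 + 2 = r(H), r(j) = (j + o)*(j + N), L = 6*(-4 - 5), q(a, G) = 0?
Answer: 16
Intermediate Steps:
L = -54 (L = 6*(-9) = -54)
r(j) = j*(-1 + j) (r(j) = (j + 0)*(j - 1) = j*(-1 + j))
M(H, k) = -4 + 2*H*(-1 + H) (M(H, k) = -4 + 2*(H*(-1 + H)) = -4 + 2*H*(-1 + H))
M(q(-4, -5), L)² = (-4 - 2*0 + 2*0²)² = (-4 + 0 + 2*0)² = (-4 + 0 + 0)² = (-4)² = 16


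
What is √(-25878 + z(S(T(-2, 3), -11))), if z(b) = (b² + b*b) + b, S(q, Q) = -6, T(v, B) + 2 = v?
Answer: 6*I*√717 ≈ 160.66*I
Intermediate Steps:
T(v, B) = -2 + v
z(b) = b + 2*b² (z(b) = (b² + b²) + b = 2*b² + b = b + 2*b²)
√(-25878 + z(S(T(-2, 3), -11))) = √(-25878 - 6*(1 + 2*(-6))) = √(-25878 - 6*(1 - 12)) = √(-25878 - 6*(-11)) = √(-25878 + 66) = √(-25812) = 6*I*√717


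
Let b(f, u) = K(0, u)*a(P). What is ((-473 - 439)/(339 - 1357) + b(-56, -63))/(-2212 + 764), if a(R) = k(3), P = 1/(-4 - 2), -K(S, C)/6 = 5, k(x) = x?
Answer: 22677/368516 ≈ 0.061536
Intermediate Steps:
K(S, C) = -30 (K(S, C) = -6*5 = -30)
P = -⅙ (P = 1/(-6) = -⅙ ≈ -0.16667)
a(R) = 3
b(f, u) = -90 (b(f, u) = -30*3 = -90)
((-473 - 439)/(339 - 1357) + b(-56, -63))/(-2212 + 764) = ((-473 - 439)/(339 - 1357) - 90)/(-2212 + 764) = (-912/(-1018) - 90)/(-1448) = (-912*(-1/1018) - 90)*(-1/1448) = (456/509 - 90)*(-1/1448) = -45354/509*(-1/1448) = 22677/368516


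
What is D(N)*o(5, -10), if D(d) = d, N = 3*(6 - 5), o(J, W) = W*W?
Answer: 300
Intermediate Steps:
o(J, W) = W²
N = 3 (N = 3*1 = 3)
D(N)*o(5, -10) = 3*(-10)² = 3*100 = 300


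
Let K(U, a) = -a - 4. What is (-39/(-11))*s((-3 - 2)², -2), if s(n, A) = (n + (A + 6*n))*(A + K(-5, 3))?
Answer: -60723/11 ≈ -5520.3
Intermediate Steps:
K(U, a) = -4 - a
s(n, A) = (-7 + A)*(A + 7*n) (s(n, A) = (n + (A + 6*n))*(A + (-4 - 1*3)) = (A + 7*n)*(A + (-4 - 3)) = (A + 7*n)*(A - 7) = (A + 7*n)*(-7 + A) = (-7 + A)*(A + 7*n))
(-39/(-11))*s((-3 - 2)², -2) = (-39/(-11))*((-2)² - 49*(-3 - 2)² - 7*(-2) + 7*(-2)*(-3 - 2)²) = (-39*(-1/11))*(4 - 49*(-5)² + 14 + 7*(-2)*(-5)²) = 39*(4 - 49*25 + 14 + 7*(-2)*25)/11 = 39*(4 - 1225 + 14 - 350)/11 = (39/11)*(-1557) = -60723/11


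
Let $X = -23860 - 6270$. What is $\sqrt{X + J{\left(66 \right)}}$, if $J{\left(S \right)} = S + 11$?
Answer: $i \sqrt{30053} \approx 173.36 i$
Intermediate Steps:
$J{\left(S \right)} = 11 + S$
$X = -30130$ ($X = -23860 - 6270 = -30130$)
$\sqrt{X + J{\left(66 \right)}} = \sqrt{-30130 + \left(11 + 66\right)} = \sqrt{-30130 + 77} = \sqrt{-30053} = i \sqrt{30053}$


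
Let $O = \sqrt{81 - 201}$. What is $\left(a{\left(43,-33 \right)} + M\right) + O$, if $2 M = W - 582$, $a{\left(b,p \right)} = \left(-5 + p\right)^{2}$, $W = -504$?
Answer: $901 + 2 i \sqrt{30} \approx 901.0 + 10.954 i$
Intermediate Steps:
$O = 2 i \sqrt{30}$ ($O = \sqrt{-120} = 2 i \sqrt{30} \approx 10.954 i$)
$M = -543$ ($M = \frac{-504 - 582}{2} = \frac{1}{2} \left(-1086\right) = -543$)
$\left(a{\left(43,-33 \right)} + M\right) + O = \left(\left(-5 - 33\right)^{2} - 543\right) + 2 i \sqrt{30} = \left(\left(-38\right)^{2} - 543\right) + 2 i \sqrt{30} = \left(1444 - 543\right) + 2 i \sqrt{30} = 901 + 2 i \sqrt{30}$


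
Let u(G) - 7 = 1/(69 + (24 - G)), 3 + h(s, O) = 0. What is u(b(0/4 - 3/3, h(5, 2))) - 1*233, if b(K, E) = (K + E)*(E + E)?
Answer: -15593/69 ≈ -225.99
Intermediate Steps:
h(s, O) = -3 (h(s, O) = -3 + 0 = -3)
b(K, E) = 2*E*(E + K) (b(K, E) = (E + K)*(2*E) = 2*E*(E + K))
u(G) = 7 + 1/(93 - G) (u(G) = 7 + 1/(69 + (24 - G)) = 7 + 1/(93 - G))
u(b(0/4 - 3/3, h(5, 2))) - 1*233 = (-652 + 7*(2*(-3)*(-3 + (0/4 - 3/3))))/(-93 + 2*(-3)*(-3 + (0/4 - 3/3))) - 1*233 = (-652 + 7*(2*(-3)*(-3 + (0*(1/4) - 3*1/3))))/(-93 + 2*(-3)*(-3 + (0*(1/4) - 3*1/3))) - 233 = (-652 + 7*(2*(-3)*(-3 + (0 - 1))))/(-93 + 2*(-3)*(-3 + (0 - 1))) - 233 = (-652 + 7*(2*(-3)*(-3 - 1)))/(-93 + 2*(-3)*(-3 - 1)) - 233 = (-652 + 7*(2*(-3)*(-4)))/(-93 + 2*(-3)*(-4)) - 233 = (-652 + 7*24)/(-93 + 24) - 233 = (-652 + 168)/(-69) - 233 = -1/69*(-484) - 233 = 484/69 - 233 = -15593/69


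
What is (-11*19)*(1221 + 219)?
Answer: -300960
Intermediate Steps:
(-11*19)*(1221 + 219) = -209*1440 = -300960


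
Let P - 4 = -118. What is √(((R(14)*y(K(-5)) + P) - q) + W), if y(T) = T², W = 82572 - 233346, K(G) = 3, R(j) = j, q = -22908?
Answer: 3*I*√14206 ≈ 357.57*I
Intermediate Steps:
W = -150774
P = -114 (P = 4 - 118 = -114)
√(((R(14)*y(K(-5)) + P) - q) + W) = √(((14*3² - 114) - 1*(-22908)) - 150774) = √(((14*9 - 114) + 22908) - 150774) = √(((126 - 114) + 22908) - 150774) = √((12 + 22908) - 150774) = √(22920 - 150774) = √(-127854) = 3*I*√14206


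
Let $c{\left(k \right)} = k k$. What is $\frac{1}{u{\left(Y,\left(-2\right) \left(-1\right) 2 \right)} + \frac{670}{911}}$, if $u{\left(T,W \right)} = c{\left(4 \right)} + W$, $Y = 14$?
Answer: $\frac{911}{18890} \approx 0.048227$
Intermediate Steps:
$c{\left(k \right)} = k^{2}$
$u{\left(T,W \right)} = 16 + W$ ($u{\left(T,W \right)} = 4^{2} + W = 16 + W$)
$\frac{1}{u{\left(Y,\left(-2\right) \left(-1\right) 2 \right)} + \frac{670}{911}} = \frac{1}{\left(16 + \left(-2\right) \left(-1\right) 2\right) + \frac{670}{911}} = \frac{1}{\left(16 + 2 \cdot 2\right) + 670 \cdot \frac{1}{911}} = \frac{1}{\left(16 + 4\right) + \frac{670}{911}} = \frac{1}{20 + \frac{670}{911}} = \frac{1}{\frac{18890}{911}} = \frac{911}{18890}$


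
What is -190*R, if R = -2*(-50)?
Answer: -19000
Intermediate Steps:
R = 100
-190*R = -190*100 = -19000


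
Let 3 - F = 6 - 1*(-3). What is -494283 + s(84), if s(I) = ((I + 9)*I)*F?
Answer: -541155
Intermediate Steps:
F = -6 (F = 3 - (6 - 1*(-3)) = 3 - (6 + 3) = 3 - 1*9 = 3 - 9 = -6)
s(I) = -6*I*(9 + I) (s(I) = ((I + 9)*I)*(-6) = ((9 + I)*I)*(-6) = (I*(9 + I))*(-6) = -6*I*(9 + I))
-494283 + s(84) = -494283 - 6*84*(9 + 84) = -494283 - 6*84*93 = -494283 - 46872 = -541155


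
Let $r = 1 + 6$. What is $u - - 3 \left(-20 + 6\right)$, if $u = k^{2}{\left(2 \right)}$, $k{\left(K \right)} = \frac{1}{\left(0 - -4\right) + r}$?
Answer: $- \frac{5081}{121} \approx -41.992$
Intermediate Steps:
$r = 7$
$k{\left(K \right)} = \frac{1}{11}$ ($k{\left(K \right)} = \frac{1}{\left(0 - -4\right) + 7} = \frac{1}{\left(0 + 4\right) + 7} = \frac{1}{4 + 7} = \frac{1}{11}$)
$u = \frac{1}{121}$ ($u = \left(\frac{1}{11}\right)^{2} = \frac{1}{121} \approx 0.0082645$)
$u - - 3 \left(-20 + 6\right) = \frac{1}{121} - - 3 \left(-20 + 6\right) = \frac{1}{121} - \left(-3\right) \left(-14\right) = \frac{1}{121} - 42 = - \frac{5081}{121}$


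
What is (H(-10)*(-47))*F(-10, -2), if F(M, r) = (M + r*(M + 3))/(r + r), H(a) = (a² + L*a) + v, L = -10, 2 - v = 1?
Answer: 9447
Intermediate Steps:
v = 1 (v = 2 - 1*1 = 2 - 1 = 1)
H(a) = 1 + a² - 10*a (H(a) = (a² - 10*a) + 1 = 1 + a² - 10*a)
F(M, r) = (M + r*(3 + M))/(2*r) (F(M, r) = (M + r*(3 + M))/((2*r)) = (M + r*(3 + M))*(1/(2*r)) = (M + r*(3 + M))/(2*r))
(H(-10)*(-47))*F(-10, -2) = ((1 + (-10)² - 10*(-10))*(-47))*((½)*(-10 - 2*(3 - 10))/(-2)) = ((1 + 100 + 100)*(-47))*((½)*(-½)*(-10 - 2*(-7))) = (201*(-47))*((½)*(-½)*(-10 + 14)) = -9447*(-1)*4/(2*2) = -9447*(-1) = 9447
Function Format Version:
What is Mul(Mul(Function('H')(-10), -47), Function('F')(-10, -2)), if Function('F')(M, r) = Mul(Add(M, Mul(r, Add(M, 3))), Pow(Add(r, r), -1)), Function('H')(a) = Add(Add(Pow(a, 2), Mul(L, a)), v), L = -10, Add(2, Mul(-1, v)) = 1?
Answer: 9447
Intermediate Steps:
v = 1 (v = Add(2, Mul(-1, 1)) = Add(2, -1) = 1)
Function('H')(a) = Add(1, Pow(a, 2), Mul(-10, a)) (Function('H')(a) = Add(Add(Pow(a, 2), Mul(-10, a)), 1) = Add(1, Pow(a, 2), Mul(-10, a)))
Function('F')(M, r) = Mul(Rational(1, 2), Pow(r, -1), Add(M, Mul(r, Add(3, M)))) (Function('F')(M, r) = Mul(Add(M, Mul(r, Add(3, M))), Pow(Mul(2, r), -1)) = Mul(Add(M, Mul(r, Add(3, M))), Mul(Rational(1, 2), Pow(r, -1))) = Mul(Rational(1, 2), Pow(r, -1), Add(M, Mul(r, Add(3, M)))))
Mul(Mul(Function('H')(-10), -47), Function('F')(-10, -2)) = Mul(Mul(Add(1, Pow(-10, 2), Mul(-10, -10)), -47), Mul(Rational(1, 2), Pow(-2, -1), Add(-10, Mul(-2, Add(3, -10))))) = Mul(Mul(Add(1, 100, 100), -47), Mul(Rational(1, 2), Rational(-1, 2), Add(-10, Mul(-2, -7)))) = Mul(Mul(201, -47), Mul(Rational(1, 2), Rational(-1, 2), Add(-10, 14))) = Mul(-9447, Mul(Rational(1, 2), Rational(-1, 2), 4)) = Mul(-9447, -1) = 9447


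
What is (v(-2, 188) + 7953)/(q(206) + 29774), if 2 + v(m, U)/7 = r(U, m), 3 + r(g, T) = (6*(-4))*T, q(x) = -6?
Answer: 4127/14884 ≈ 0.27728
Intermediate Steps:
r(g, T) = -3 - 24*T (r(g, T) = -3 + (6*(-4))*T = -3 - 24*T)
v(m, U) = -35 - 168*m (v(m, U) = -14 + 7*(-3 - 24*m) = -14 + (-21 - 168*m) = -35 - 168*m)
(v(-2, 188) + 7953)/(q(206) + 29774) = ((-35 - 168*(-2)) + 7953)/(-6 + 29774) = ((-35 + 336) + 7953)/29768 = (301 + 7953)*(1/29768) = 8254*(1/29768) = 4127/14884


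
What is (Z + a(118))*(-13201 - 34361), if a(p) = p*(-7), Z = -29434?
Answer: 1439226120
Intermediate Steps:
a(p) = -7*p
(Z + a(118))*(-13201 - 34361) = (-29434 - 7*118)*(-13201 - 34361) = (-29434 - 826)*(-47562) = -30260*(-47562) = 1439226120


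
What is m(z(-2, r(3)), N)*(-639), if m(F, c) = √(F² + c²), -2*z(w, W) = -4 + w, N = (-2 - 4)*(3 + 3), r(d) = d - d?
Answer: -1917*√145 ≈ -23084.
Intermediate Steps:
r(d) = 0
N = -36 (N = -6*6 = -36)
z(w, W) = 2 - w/2 (z(w, W) = -(-4 + w)/2 = 2 - w/2)
m(z(-2, r(3)), N)*(-639) = √((2 - ½*(-2))² + (-36)²)*(-639) = √((2 + 1)² + 1296)*(-639) = √(3² + 1296)*(-639) = √(9 + 1296)*(-639) = √1305*(-639) = (3*√145)*(-639) = -1917*√145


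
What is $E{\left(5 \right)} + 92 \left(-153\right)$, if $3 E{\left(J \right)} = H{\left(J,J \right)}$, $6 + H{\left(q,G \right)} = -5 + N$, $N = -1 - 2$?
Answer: $- \frac{42242}{3} \approx -14081.0$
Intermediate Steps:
$N = -3$ ($N = -1 - 2 = -3$)
$H{\left(q,G \right)} = -14$ ($H{\left(q,G \right)} = -6 - 8 = -14$)
$E{\left(J \right)} = - \frac{14}{3}$ ($E{\left(J \right)} = \frac{1}{3} \left(-14\right) = - \frac{14}{3}$)
$E{\left(5 \right)} + 92 \left(-153\right) = - \frac{14}{3} + 92 \left(-153\right) = - \frac{14}{3} - 14076 = - \frac{42242}{3}$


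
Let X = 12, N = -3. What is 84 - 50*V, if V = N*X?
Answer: 1884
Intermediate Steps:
V = -36 (V = -3*12 = -36)
84 - 50*V = 84 - 50*(-36) = 84 + 1800 = 1884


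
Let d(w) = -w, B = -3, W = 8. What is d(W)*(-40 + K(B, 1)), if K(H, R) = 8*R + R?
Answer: 248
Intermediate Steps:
K(H, R) = 9*R
d(W)*(-40 + K(B, 1)) = (-1*8)*(-40 + 9*1) = -8*(-40 + 9) = -8*(-31) = 248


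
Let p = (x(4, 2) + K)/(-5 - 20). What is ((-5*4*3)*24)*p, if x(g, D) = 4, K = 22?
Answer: 7488/5 ≈ 1497.6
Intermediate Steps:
p = -26/25 (p = (4 + 22)/(-5 - 20) = 26/(-25) = 26*(-1/25) = -26/25 ≈ -1.0400)
((-5*4*3)*24)*p = ((-5*4*3)*24)*(-26/25) = (-20*3*24)*(-26/25) = -60*24*(-26/25) = -1440*(-26/25) = 7488/5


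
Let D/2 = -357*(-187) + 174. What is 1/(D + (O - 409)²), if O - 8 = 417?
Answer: 1/134122 ≈ 7.4559e-6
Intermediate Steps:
O = 425 (O = 8 + 417 = 425)
D = 133866 (D = 2*(-357*(-187) + 174) = 2*(66759 + 174) = 2*66933 = 133866)
1/(D + (O - 409)²) = 1/(133866 + (425 - 409)²) = 1/(133866 + 16²) = 1/(133866 + 256) = 1/134122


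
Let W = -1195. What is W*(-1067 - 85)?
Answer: 1376640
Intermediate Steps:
W*(-1067 - 85) = -1195*(-1067 - 85) = -1195*(-1152) = 1376640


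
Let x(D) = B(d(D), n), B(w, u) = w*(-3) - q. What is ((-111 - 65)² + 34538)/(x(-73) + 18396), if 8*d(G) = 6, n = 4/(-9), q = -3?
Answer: 87352/24529 ≈ 3.5612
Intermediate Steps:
n = -4/9 (n = 4*(-⅑) = -4/9 ≈ -0.44444)
d(G) = ¾ (d(G) = (⅛)*6 = ¾)
B(w, u) = 3 - 3*w (B(w, u) = w*(-3) - 1*(-3) = -3*w + 3 = 3 - 3*w)
x(D) = ¾ (x(D) = 3 - 3*¾ = 3 - 9/4 = ¾)
((-111 - 65)² + 34538)/(x(-73) + 18396) = ((-111 - 65)² + 34538)/(¾ + 18396) = ((-176)² + 34538)/(73587/4) = (30976 + 34538)*(4/73587) = 65514*(4/73587) = 87352/24529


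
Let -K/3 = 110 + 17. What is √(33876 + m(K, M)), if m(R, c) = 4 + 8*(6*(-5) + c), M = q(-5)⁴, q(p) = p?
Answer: 4*√2415 ≈ 196.57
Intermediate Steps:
K = -381 (K = -3*(110 + 17) = -3*127 = -381)
M = 625 (M = (-5)⁴ = 625)
m(R, c) = -236 + 8*c (m(R, c) = 4 + 8*(-30 + c) = 4 + (-240 + 8*c) = -236 + 8*c)
√(33876 + m(K, M)) = √(33876 + (-236 + 8*625)) = √(33876 + (-236 + 5000)) = √(33876 + 4764) = √38640 = 4*√2415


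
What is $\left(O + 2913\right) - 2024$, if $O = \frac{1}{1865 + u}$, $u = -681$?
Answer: $\frac{1052577}{1184} \approx 889.0$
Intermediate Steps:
$O = \frac{1}{1184}$ ($O = \frac{1}{1865 - 681} = \frac{1}{1184} \approx 0.00084459$)
$\left(O + 2913\right) - 2024 = \left(\frac{1}{1184} + 2913\right) - 2024 = \frac{3448993}{1184} - 2024 = \frac{1052577}{1184}$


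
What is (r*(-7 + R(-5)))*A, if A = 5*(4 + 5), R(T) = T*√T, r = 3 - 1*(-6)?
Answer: -2835 - 2025*I*√5 ≈ -2835.0 - 4528.0*I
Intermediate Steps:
r = 9 (r = 3 + 6 = 9)
R(T) = T^(3/2)
A = 45 (A = 5*9 = 45)
(r*(-7 + R(-5)))*A = (9*(-7 + (-5)^(3/2)))*45 = (9*(-7 - 5*I*√5))*45 = (-63 - 45*I*√5)*45 = -2835 - 2025*I*√5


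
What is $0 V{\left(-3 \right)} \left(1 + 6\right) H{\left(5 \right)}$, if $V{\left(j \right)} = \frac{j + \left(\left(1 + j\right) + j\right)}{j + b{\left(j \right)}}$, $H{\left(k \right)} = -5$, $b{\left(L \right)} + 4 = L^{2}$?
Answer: $0$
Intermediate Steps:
$b{\left(L \right)} = -4 + L^{2}$
$V{\left(j \right)} = \frac{1 + 3 j}{-4 + j + j^{2}}$ ($V{\left(j \right)} = \frac{j + \left(\left(1 + j\right) + j\right)}{j + \left(-4 + j^{2}\right)} = \frac{j + \left(1 + 2 j\right)}{-4 + j + j^{2}} = \frac{1 + 3 j}{-4 + j + j^{2}}$)
$0 V{\left(-3 \right)} \left(1 + 6\right) H{\left(5 \right)} = 0 \frac{1 + 3 \left(-3\right)}{-4 - 3 + \left(-3\right)^{2}} \left(1 + 6\right) \left(-5\right) = 0 \frac{1 - 9}{-4 - 3 + 9} \cdot 7 \left(-5\right) = 0 \cdot \frac{1}{2} \left(-8\right) \left(-35\right) = 0 \left(-4\right) \left(-35\right) = 0 \left(-35\right) = 0$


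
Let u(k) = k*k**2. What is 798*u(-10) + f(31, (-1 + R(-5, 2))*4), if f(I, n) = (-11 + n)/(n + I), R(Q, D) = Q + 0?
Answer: -798005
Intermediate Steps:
R(Q, D) = Q
f(I, n) = (-11 + n)/(I + n)
u(k) = k**3
798*u(-10) + f(31, (-1 + R(-5, 2))*4) = 798*(-10)**3 + (-11 + (-1 - 5)*4)/(31 + (-1 - 5)*4) = 798*(-1000) + (-11 - 6*4)/(31 - 6*4) = -798000 + (-11 - 24)/(31 - 24) = -798000 - 35/7 = -798000 + (1/7)*(-35) = -798000 - 5 = -798005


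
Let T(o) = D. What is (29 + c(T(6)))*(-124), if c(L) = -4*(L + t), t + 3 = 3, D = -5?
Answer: -6076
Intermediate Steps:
t = 0 (t = -3 + 3 = 0)
T(o) = -5
c(L) = -4*L (c(L) = -4*(L + 0) = -4*L)
(29 + c(T(6)))*(-124) = (29 - 4*(-5))*(-124) = (29 + 20)*(-124) = 49*(-124) = -6076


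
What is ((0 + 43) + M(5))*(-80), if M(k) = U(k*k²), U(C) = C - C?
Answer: -3440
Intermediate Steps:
U(C) = 0
M(k) = 0
((0 + 43) + M(5))*(-80) = ((0 + 43) + 0)*(-80) = (43 + 0)*(-80) = 43*(-80) = -3440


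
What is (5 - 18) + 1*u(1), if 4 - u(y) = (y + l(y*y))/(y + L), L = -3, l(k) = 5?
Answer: -6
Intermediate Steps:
u(y) = 4 - (5 + y)/(-3 + y) (u(y) = 4 - (y + 5)/(y - 3) = 4 - (5 + y)/(-3 + y))
(5 - 18) + 1*u(1) = (5 - 18) + 1*((-17 + 3*1)/(-3 + 1)) = -13 + 1*((-17 + 3)/(-2)) = -13 + 1*(-½*(-14)) = -13 + 1*7 = -13 + 7 = -6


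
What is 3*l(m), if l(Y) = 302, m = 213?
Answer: 906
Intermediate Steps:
3*l(m) = 3*302 = 906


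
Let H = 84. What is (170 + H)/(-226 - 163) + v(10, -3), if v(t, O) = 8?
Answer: 2858/389 ≈ 7.3470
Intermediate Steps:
(170 + H)/(-226 - 163) + v(10, -3) = (170 + 84)/(-226 - 163) + 8 = 254/(-389) + 8 = 254*(-1/389) + 8 = -254/389 + 8 = 2858/389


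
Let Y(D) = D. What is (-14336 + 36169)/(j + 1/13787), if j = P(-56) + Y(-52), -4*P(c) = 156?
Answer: -301011571/1254616 ≈ -239.92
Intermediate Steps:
P(c) = -39 (P(c) = -1/4*156 = -39)
j = -91 (j = -39 - 52 = -91)
(-14336 + 36169)/(j + 1/13787) = (-14336 + 36169)/(-91 + 1/13787) = 21833/(-91 + 1/13787) = 21833/(-1254616/13787) = 21833*(-13787/1254616) = -301011571/1254616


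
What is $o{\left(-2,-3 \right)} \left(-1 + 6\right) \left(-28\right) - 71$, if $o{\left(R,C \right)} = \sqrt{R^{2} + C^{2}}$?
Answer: $-71 - 140 \sqrt{13} \approx -575.78$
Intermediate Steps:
$o{\left(R,C \right)} = \sqrt{C^{2} + R^{2}}$
$o{\left(-2,-3 \right)} \left(-1 + 6\right) \left(-28\right) - 71 = \sqrt{\left(-3\right)^{2} + \left(-2\right)^{2}} \left(-1 + 6\right) \left(-28\right) - 71 = \sqrt{9 + 4} \cdot 5 \left(-28\right) - 71 = \sqrt{13} \cdot 5 \left(-28\right) - 71 = 5 \sqrt{13} \left(-28\right) - 71 = - 140 \sqrt{13} - 71 = -71 - 140 \sqrt{13}$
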